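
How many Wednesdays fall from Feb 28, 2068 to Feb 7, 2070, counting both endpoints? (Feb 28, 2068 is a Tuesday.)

102

Feb 28, 2068 is a Tuesday; the first Wednesday on or after it is Feb 29, 2068 (1 day later).
From Feb 29, 2068 to Feb 7, 2070: 306 + 365 + 38 = 709 days (rest of 2068, 2069, to Feb 7, 2070 in 2070).
709 ÷ 7 = 101 full weeks with remainder 2, so 101 more Wednesdays after the first → 102.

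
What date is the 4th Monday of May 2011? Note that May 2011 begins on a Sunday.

May 2011 begins on a Sunday, so the first Monday is May 2 (1 day later).
The 4th Monday is 3 weeks later: 2 + 21 = 23.

May 23, 2011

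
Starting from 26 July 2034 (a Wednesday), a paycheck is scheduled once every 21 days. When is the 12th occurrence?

14 March 2035

The 12th occurrence is 11 intervals after the first: 11 × 21 = 231 days after 26 July 2034.
July has 31 days — 5 days to the end of July leaves 226.
August has 31 days (195 left).
September has 30 days (165 left).
October has 31 days (134 left).
November has 30 days (104 left).
December has 31 days (73 left).
January has 31 days (42 left).
February has 28 days (14 left).
14 days into March → 14 March 2035.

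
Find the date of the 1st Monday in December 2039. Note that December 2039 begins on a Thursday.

December 2039 begins on a Thursday, so the first Monday is December 5 (4 days later).

5 December 2039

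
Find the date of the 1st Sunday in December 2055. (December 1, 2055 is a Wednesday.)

2055-12-05

December 2055 begins on a Wednesday, so the first Sunday is December 5 (4 days later).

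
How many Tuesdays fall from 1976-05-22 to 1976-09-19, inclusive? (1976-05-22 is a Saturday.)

1976-05-22 is a Saturday; the first Tuesday on or after it is 1976-05-25 (3 days later).
From 1976-05-25 to 1976-09-19: 6 + 30 + 31 + 31 + 19 = 117 days (rest of May, June, July, August, September).
117 ÷ 7 = 16 full weeks with remainder 5, so 16 more Tuesdays after the first → 17.

17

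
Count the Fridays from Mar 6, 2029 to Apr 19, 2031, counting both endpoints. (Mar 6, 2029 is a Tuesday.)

Mar 6, 2029 is a Tuesday; the first Friday on or after it is Mar 9, 2029 (3 days later).
From Mar 9, 2029 to Apr 19, 2031: 297 + 365 + 109 = 771 days (rest of 2029, 2030, to Apr 19, 2031 in 2031).
771 ÷ 7 = 110 full weeks with remainder 1, so 110 more Fridays after the first → 111.

111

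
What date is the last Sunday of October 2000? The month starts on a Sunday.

October 29, 2000

October 2000 begins on a Sunday, so the first Sunday is October 1.
October 2000 has 31 days. Adding weeks: 1, 8, 15, 22, 29 — the last one ≤ 31 is the 29th.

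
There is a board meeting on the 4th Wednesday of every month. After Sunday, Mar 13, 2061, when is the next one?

Mar 2061 starts on a Tuesday; its first Wednesday is the 2nd, so the 4th Wednesday is the 23rd — Mar 23, 2061.
Mar 23, 2061 is after Mar 13, 2061, so that is the next one.

Mar 23, 2061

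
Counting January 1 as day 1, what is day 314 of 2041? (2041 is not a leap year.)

January has 31 days (314 − 31 = 283 remain).
February has 28 days (283 − 28 = 255 remain).
March has 31 days (255 − 31 = 224 remain).
April has 30 days (224 − 30 = 194 remain).
May has 31 days (194 − 31 = 163 remain).
June has 30 days (163 − 30 = 133 remain).
July has 31 days (133 − 31 = 102 remain).
August has 31 days (102 − 31 = 71 remain).
September has 30 days (71 − 30 = 41 remain).
October has 31 days (41 − 31 = 10 remain).
10 into November → November 10.

November 10, 2041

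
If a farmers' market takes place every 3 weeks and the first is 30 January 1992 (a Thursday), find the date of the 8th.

25 June 1992

The 8th occurrence is 7 intervals after the first: 7 × 21 = 147 days after 30 January 1992.
January has 31 days — 1 day to the end of January leaves 146.
February has 29 days (117 left).
March has 31 days (86 left).
April has 30 days (56 left).
May has 31 days (25 left).
25 days into June → 25 June 1992.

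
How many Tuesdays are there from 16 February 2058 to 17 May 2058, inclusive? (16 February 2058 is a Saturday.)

13

16 February 2058 is a Saturday; the first Tuesday on or after it is 19 February 2058 (3 days later).
From 19 February 2058 to 17 May 2058: 9 + 31 + 30 + 17 = 87 days (rest of February, March, April, May).
87 ÷ 7 = 12 full weeks with remainder 3, so 12 more Tuesdays after the first → 13.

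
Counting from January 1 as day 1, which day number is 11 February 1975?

Days in months before February: 31 = 31.
Plus 11 days into February → day 42.

42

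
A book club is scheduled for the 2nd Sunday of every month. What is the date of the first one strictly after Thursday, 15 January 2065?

8 February 2065

January 2065 starts on a Thursday; its first Sunday is the 4th, so the 2nd Sunday is the 11th — 11 January 2065.
That is not after 15 January 2065, so look at February 2065.
February 2065 starts on a Sunday; its first Sunday is the 1st, so the 2nd Sunday is the 8th — 8 February 2065.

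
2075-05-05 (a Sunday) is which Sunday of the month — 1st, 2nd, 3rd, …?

1st

Day 5 falls in week ⌈5/7⌉ of the month.
Days 1–7 hold the 1st Sunday, 8–14 the 2nd, 15–21 the 3rd, 22–28 the 4th, 29–31 the 5th.
5 is in the range for the 1st.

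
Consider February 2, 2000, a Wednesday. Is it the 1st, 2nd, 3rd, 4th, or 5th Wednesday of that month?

Day 2 falls in week ⌈2/7⌉ of the month.
Days 1–7 hold the 1st Wednesday, 8–14 the 2nd, 15–21 the 3rd, 22–28 the 4th, 29–31 the 5th.
2 is in the range for the 1st.

1st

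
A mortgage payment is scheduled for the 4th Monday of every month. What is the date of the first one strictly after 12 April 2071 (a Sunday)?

27 April 2071

April 2071 starts on a Wednesday; its first Monday is the 6th, so the 4th Monday is the 27th — 27 April 2071.
27 April 2071 is after 12 April 2071, so that is the next one.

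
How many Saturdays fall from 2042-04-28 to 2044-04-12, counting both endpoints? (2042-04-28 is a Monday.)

102

2042-04-28 is a Monday; the first Saturday on or after it is 2042-05-03 (5 days later).
From 2042-05-03 to 2044-04-12: 242 + 365 + 103 = 710 days (rest of 2042, 2043, to 2044-04-12 in 2044).
710 ÷ 7 = 101 full weeks with remainder 3, so 101 more Saturdays after the first → 102.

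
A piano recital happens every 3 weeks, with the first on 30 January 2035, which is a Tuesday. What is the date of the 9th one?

17 July 2035

The 9th occurrence is 8 intervals after the first: 8 × 21 = 168 days after 30 January 2035.
January has 31 days — 1 day to the end of January leaves 167.
February has 28 days (139 left).
March has 31 days (108 left).
April has 30 days (78 left).
May has 31 days (47 left).
June has 30 days (17 left).
17 days into July → 17 July 2035.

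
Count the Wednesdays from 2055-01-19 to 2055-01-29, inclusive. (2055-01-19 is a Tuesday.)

2055-01-19 is a Tuesday; the first Wednesday on or after it is 2055-01-20 (1 day later).
From 2055-01-20 to 2055-01-29 is 29 − 20 = 9 days.
9 ÷ 7 = 1 full weeks with remainder 2, so 1 more Wednesdays after the first → 2.

2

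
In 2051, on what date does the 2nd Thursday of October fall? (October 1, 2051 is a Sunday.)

October 2051 begins on a Sunday, so the first Thursday is October 5 (4 days later).
The 2nd Thursday is 1 weeks later: 5 + 7 = 12.

12 October 2051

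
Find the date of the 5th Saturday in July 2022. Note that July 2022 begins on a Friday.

2022-07-30

July 2022 begins on a Friday, so the first Saturday is July 2 (1 day later).
The 5th Saturday is 4 weeks later: 2 + 28 = 30.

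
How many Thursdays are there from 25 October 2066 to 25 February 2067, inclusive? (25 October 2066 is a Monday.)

18

25 October 2066 is a Monday; the first Thursday on or after it is 28 October 2066 (3 days later).
From 28 October 2066 to 25 February 2067: 3 + 30 + 31 + 31 + 25 = 120 days (rest of October, November, December, January, February).
120 ÷ 7 = 17 full weeks with remainder 1, so 17 more Thursdays after the first → 18.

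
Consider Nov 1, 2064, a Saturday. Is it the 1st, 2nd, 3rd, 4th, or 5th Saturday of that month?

Day 1 falls in week ⌈1/7⌉ of the month.
Days 1–7 hold the 1st Saturday, 8–14 the 2nd, 15–21 the 3rd, 22–28 the 4th, 29–31 the 5th.
1 is in the range for the 1st.

1st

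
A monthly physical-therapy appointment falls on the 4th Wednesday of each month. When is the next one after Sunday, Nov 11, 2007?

Nov 28, 2007

Nov 2007 starts on a Thursday; its first Wednesday is the 7th, so the 4th Wednesday is the 28th — Nov 28, 2007.
Nov 28, 2007 is after Nov 11, 2007, so that is the next one.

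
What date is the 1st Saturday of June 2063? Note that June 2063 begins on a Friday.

June 2, 2063

June 2063 begins on a Friday, so the first Saturday is June 2 (1 day later).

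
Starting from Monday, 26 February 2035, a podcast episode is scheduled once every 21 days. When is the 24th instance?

The 24th occurrence is 23 intervals after the first: 23 × 21 = 483 days after 26 February 2035.
February has 28 days — 2 days to the end of February leaves 481.
From end of February to end of 2035 is 306 days (175 left).
January has 31 days (144 left).
February has 29 days (115 left).
March has 31 days (84 left).
April has 30 days (54 left).
May has 31 days (23 left).
23 days into June → 23 June 2036.

23 June 2036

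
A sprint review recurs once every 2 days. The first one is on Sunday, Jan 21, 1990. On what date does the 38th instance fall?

The 38th occurrence is 37 intervals after the first: 37 × 2 = 74 days after Jan 21, 1990.
Jan has 31 days — 10 days to the end of Jan leaves 64.
Feb has 28 days (36 left).
Mar has 31 days (5 left).
5 days into Apr → Apr 5, 1990.

Apr 5, 1990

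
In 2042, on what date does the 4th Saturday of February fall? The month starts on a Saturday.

February 2042 begins on a Saturday, so the first Saturday is February 1.
The 4th Saturday is 3 weeks later: 1 + 21 = 22.

22 February 2042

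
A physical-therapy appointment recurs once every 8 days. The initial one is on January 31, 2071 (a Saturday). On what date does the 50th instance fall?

The 50th occurrence is 49 intervals after the first: 49 × 8 = 392 days after January 31, 2071.
January has 31 days — 0 days to the end of January leaves 392.
February has 28 days (364 left).
March has 31 days (333 left).
April has 30 days (303 left).
May has 31 days (272 left).
June has 30 days (242 left).
July has 31 days (211 left).
August has 31 days (180 left).
September has 30 days (150 left).
October has 31 days (119 left).
November has 30 days (89 left).
December has 31 days (58 left).
January has 31 days (27 left).
27 days into February → February 27, 2072.

February 27, 2072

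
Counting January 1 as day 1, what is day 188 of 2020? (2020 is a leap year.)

Jan has 31 days (188 − 31 = 157 remain).
Feb has 29 days (157 − 29 = 128 remain).
Mar has 31 days (128 − 31 = 97 remain).
Apr has 30 days (97 − 30 = 67 remain).
May has 31 days (67 − 31 = 36 remain).
Jun has 30 days (36 − 30 = 6 remain).
6 into Jul → Jul 6.

Jul 6, 2020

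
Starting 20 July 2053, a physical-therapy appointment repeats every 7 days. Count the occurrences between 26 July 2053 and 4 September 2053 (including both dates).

6

Occurrences land 7·i days after 20 July 2053 for i = 0, 1, 2, …
26 July 2053 is 6 days after the start; 6 ÷ 7 = 0 remainder 6; since the remainder is 6, round up to i = 1. First occurrence in the window: #2 on 27 July 2053 (1×7 = 7 days in).
4 September 2053 is 46 days after the start; 46 ÷ 7 = 6 remainder 4. Last occurrence in the window: #7 on 31 August 2053.
Occurrences #2 through #7: 6 in total.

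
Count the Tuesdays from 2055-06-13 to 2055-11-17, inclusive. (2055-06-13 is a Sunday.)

23

2055-06-13 is a Sunday; the first Tuesday on or after it is 2055-06-15 (2 days later).
From 2055-06-15 to 2055-11-17: 15 + 31 + 31 + 30 + 31 + 17 = 155 days (rest of June, July, August, September, October, November).
155 ÷ 7 = 22 full weeks with remainder 1, so 22 more Tuesdays after the first → 23.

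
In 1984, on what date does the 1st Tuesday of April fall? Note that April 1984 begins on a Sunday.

April 1984 begins on a Sunday, so the first Tuesday is April 3 (2 days later).

1984-04-03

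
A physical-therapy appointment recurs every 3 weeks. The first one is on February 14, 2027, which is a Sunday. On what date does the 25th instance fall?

July 2, 2028

The 25th occurrence is 24 intervals after the first: 24 × 21 = 504 days after February 14, 2027.
February has 28 days — 14 days to the end of February leaves 490.
From end of February to end of 2027 is 306 days (184 left).
January has 31 days (153 left).
February has 29 days (124 left).
March has 31 days (93 left).
April has 30 days (63 left).
May has 31 days (32 left).
June has 30 days (2 left).
2 days into July → July 2, 2028.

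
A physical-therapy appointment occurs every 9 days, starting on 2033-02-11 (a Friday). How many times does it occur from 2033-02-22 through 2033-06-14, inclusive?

12

Occurrences land 9·i days after 2033-02-11 for i = 0, 1, 2, …
2033-02-22 is 11 days after the start; 11 ÷ 9 = 1 remainder 2; since the remainder is 2, round up to i = 2. First occurrence in the window: #3 on 2033-03-01 (2×9 = 18 days in).
2033-06-14 is 123 days after the start; 123 ÷ 9 = 13 remainder 6. Last occurrence in the window: #14 on 2033-06-08.
Occurrences #3 through #14: 12 in total.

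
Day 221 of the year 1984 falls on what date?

8 August 1984

January has 31 days (221 − 31 = 190 remain).
February has 29 days (190 − 29 = 161 remain).
March has 31 days (161 − 31 = 130 remain).
April has 30 days (130 − 30 = 100 remain).
May has 31 days (100 − 31 = 69 remain).
June has 30 days (69 − 30 = 39 remain).
July has 31 days (39 − 31 = 8 remain).
8 into August → August 8.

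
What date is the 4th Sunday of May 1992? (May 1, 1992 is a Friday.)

May 1992 begins on a Friday, so the first Sunday is May 3 (2 days later).
The 4th Sunday is 3 weeks later: 3 + 21 = 24.

May 24, 1992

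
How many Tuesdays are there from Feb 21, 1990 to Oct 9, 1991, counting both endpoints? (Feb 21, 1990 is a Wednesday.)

Feb 21, 1990 is a Wednesday; the first Tuesday on or after it is Feb 27, 1990 (6 days later).
From Feb 27, 1990 to Oct 9, 1991: 307 + 282 = 589 days (rest of 1990, to Oct 9, 1991 in 1991).
589 ÷ 7 = 84 full weeks with remainder 1, so 84 more Tuesdays after the first → 85.

85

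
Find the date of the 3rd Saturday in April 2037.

The first Saturday of April 2037 is April 4.
The 3rd Saturday is 2 weeks later: 4 + 14 = 18.

18 April 2037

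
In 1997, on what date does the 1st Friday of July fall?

July 1997 begins on a Tuesday, so the first Friday is July 4 (3 days later).

4 July 1997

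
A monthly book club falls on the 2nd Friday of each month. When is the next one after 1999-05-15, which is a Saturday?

1999-06-11

May 1999 starts on a Saturday; its first Friday is the 7th, so the 2nd Friday is the 14th — 1999-05-14.
That is not after 1999-05-15, so look at June 1999.
June 1999 starts on a Tuesday; its first Friday is the 4th, so the 2nd Friday is the 11th — 1999-06-11.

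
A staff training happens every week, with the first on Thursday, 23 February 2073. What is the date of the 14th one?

The 14th occurrence is 13 intervals after the first: 13 × 7 = 91 days after 23 February 2073.
February has 28 days — 5 days to the end of February leaves 86.
March has 31 days (55 left).
April has 30 days (25 left).
25 days into May → 25 May 2073.

25 May 2073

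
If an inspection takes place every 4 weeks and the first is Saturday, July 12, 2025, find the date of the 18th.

October 31, 2026

The 18th occurrence is 17 intervals after the first: 17 × 28 = 476 days after July 12, 2025.
July has 31 days — 19 days to the end of July leaves 457.
From end of July to end of 2025 is 153 days (304 left).
January has 31 days (273 left).
February has 28 days (245 left).
March has 31 days (214 left).
April has 30 days (184 left).
May has 31 days (153 left).
June has 30 days (123 left).
July has 31 days (92 left).
August has 31 days (61 left).
September has 30 days (31 left).
31 days into October → October 31, 2026.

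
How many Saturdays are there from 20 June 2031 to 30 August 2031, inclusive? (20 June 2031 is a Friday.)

20 June 2031 is a Friday; the first Saturday on or after it is 21 June 2031 (1 day later).
From 21 June 2031 to 30 August 2031: 9 + 31 + 30 = 70 days (rest of June, July, August).
70 ÷ 7 = 10 full weeks with remainder 0, so 10 more Saturdays after the first → 11.

11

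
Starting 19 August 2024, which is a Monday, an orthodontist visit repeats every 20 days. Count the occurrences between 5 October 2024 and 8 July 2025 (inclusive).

Occurrences land 20·i days after 19 August 2024 for i = 0, 1, 2, …
5 October 2024 is 47 days after the start; 47 ÷ 20 = 2 remainder 7; since the remainder is 7, round up to i = 3. First occurrence in the window: #4 on 18 October 2024 (3×20 = 60 days in).
8 July 2025 is 323 days after the start; 323 ÷ 20 = 16 remainder 3. Last occurrence in the window: #17 on 5 July 2025.
Occurrences #4 through #17: 14 in total.

14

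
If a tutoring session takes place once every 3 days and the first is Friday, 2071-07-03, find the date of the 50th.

The 50th occurrence is 49 intervals after the first: 49 × 3 = 147 days after 2071-07-03.
July has 31 days — 28 days to the end of July leaves 119.
August has 31 days (88 left).
September has 30 days (58 left).
October has 31 days (27 left).
27 days into November → 2071-11-27.

2071-11-27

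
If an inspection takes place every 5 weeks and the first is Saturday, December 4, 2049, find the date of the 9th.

The 9th occurrence is 8 intervals after the first: 8 × 35 = 280 days after December 4, 2049.
December has 31 days — 27 days to the end of December leaves 253.
January has 31 days (222 left).
February has 28 days (194 left).
March has 31 days (163 left).
April has 30 days (133 left).
May has 31 days (102 left).
June has 30 days (72 left).
July has 31 days (41 left).
August has 31 days (10 left).
10 days into September → September 10, 2050.

September 10, 2050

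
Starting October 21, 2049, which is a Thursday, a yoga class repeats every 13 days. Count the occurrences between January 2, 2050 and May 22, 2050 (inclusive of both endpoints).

Occurrences land 13·i days after October 21, 2049 for i = 0, 1, 2, …
January 2, 2050 is 73 days after the start; 73 ÷ 13 = 5 remainder 8; since the remainder is 8, round up to i = 6. First occurrence in the window: #7 on January 7, 2050 (6×13 = 78 days in).
May 22, 2050 is 213 days after the start; 213 ÷ 13 = 16 remainder 5. Last occurrence in the window: #17 on May 17, 2050.
Occurrences #7 through #17: 11 in total.

11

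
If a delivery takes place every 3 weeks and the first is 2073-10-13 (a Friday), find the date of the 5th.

The 5th occurrence is 4 intervals after the first: 4 × 21 = 84 days after 2073-10-13.
October has 31 days — 18 days to the end of October leaves 66.
November has 30 days (36 left).
December has 31 days (5 left).
5 days into January → 2074-01-05.

2074-01-05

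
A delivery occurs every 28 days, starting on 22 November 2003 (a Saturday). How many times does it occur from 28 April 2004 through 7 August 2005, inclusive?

17

Occurrences land 28·i days after 22 November 2003 for i = 0, 1, 2, …
28 April 2004 is 158 days after the start; 158 ÷ 28 = 5 remainder 18; since the remainder is 18, round up to i = 6. First occurrence in the window: #7 on 8 May 2004 (6×28 = 168 days in).
7 August 2005 is 624 days after the start; 624 ÷ 28 = 22 remainder 8. Last occurrence in the window: #23 on 30 July 2005.
Occurrences #7 through #23: 17 in total.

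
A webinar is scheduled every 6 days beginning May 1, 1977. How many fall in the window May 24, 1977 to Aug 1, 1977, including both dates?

12

Occurrences land 6·i days after May 1, 1977 for i = 0, 1, 2, …
May 24, 1977 is 23 days after the start; 23 ÷ 6 = 3 remainder 5; since the remainder is 5, round up to i = 4. First occurrence in the window: #5 on May 25, 1977 (4×6 = 24 days in).
Aug 1, 1977 is 92 days after the start; 92 ÷ 6 = 15 remainder 2. Last occurrence in the window: #16 on Jul 30, 1977.
Occurrences #5 through #16: 12 in total.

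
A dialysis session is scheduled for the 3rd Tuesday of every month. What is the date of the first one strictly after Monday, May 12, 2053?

May 2053 starts on a Thursday; its first Tuesday is the 6th, so the 3rd Tuesday is the 20th — May 20, 2053.
May 20, 2053 is after May 12, 2053, so that is the next one.

May 20, 2053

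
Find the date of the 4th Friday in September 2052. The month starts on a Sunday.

September 27, 2052

September 2052 begins on a Sunday, so the first Friday is September 6 (5 days later).
The 4th Friday is 3 weeks later: 6 + 21 = 27.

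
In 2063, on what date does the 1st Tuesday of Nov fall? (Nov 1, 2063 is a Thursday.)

Nov 2063 begins on a Thursday, so the first Tuesday is Nov 6 (5 days later).

Nov 6, 2063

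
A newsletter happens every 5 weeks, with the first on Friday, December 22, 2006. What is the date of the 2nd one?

January 26, 2007

The 2nd occurrence is 1 interval after the first: 1 × 35 = 35 days after December 22, 2006.
December has 31 days — 9 days to the end of December leaves 26.
26 days into January → January 26, 2007.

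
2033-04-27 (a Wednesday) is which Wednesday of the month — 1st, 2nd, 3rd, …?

Day 27 falls in week ⌈27/7⌉ of the month.
Days 1–7 hold the 1st Wednesday, 8–14 the 2nd, 15–21 the 3rd, 22–28 the 4th, 29–31 the 5th.
27 is in the range for the 4th.

4th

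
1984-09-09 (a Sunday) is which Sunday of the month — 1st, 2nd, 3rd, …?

2nd

Day 9 falls in week ⌈9/7⌉ of the month.
Days 1–7 hold the 1st Sunday, 8–14 the 2nd, 15–21 the 3rd, 22–28 the 4th, 29–31 the 5th.
9 is in the range for the 2nd.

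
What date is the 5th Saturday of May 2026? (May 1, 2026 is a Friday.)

May 30, 2026

May 2026 begins on a Friday, so the first Saturday is May 2 (1 day later).
The 5th Saturday is 4 weeks later: 2 + 28 = 30.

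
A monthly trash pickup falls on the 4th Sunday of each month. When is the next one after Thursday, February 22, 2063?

February 25, 2063

February 2063 starts on a Thursday; its first Sunday is the 4th, so the 4th Sunday is the 25th — February 25, 2063.
February 25, 2063 is after February 22, 2063, so that is the next one.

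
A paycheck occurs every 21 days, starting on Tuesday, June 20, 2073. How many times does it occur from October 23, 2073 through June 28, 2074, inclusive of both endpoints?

12

Occurrences land 21·i days after June 20, 2073 for i = 0, 1, 2, …
October 23, 2073 is 125 days after the start; 125 ÷ 21 = 5 remainder 20; since the remainder is 20, round up to i = 6. First occurrence in the window: #7 on October 24, 2073 (6×21 = 126 days in).
June 28, 2074 is 373 days after the start; 373 ÷ 21 = 17 remainder 16. Last occurrence in the window: #18 on June 12, 2074.
Occurrences #7 through #18: 12 in total.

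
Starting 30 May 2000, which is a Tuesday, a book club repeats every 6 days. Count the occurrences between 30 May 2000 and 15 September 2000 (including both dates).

Occurrences land 6·i days after 30 May 2000 for i = 0, 1, 2, …
The window opens on the start date, so the first occurrence inside is #1 on 30 May 2000.
15 September 2000 is 108 days after the start; 108 ÷ 6 = 18 remainder 0. Last occurrence in the window: #19 on 15 September 2000.
Occurrences #1 through #19: 19 in total.

19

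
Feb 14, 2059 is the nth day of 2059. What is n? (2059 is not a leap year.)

45

Days in months before Feb: 31 = 31.
Plus 14 days into Feb → day 45.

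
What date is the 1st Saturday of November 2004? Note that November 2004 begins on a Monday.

November 2004 begins on a Monday, so the first Saturday is November 6 (5 days later).

November 6, 2004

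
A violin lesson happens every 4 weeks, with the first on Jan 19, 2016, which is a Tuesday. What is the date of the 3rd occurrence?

Mar 15, 2016

The 3rd occurrence is 2 intervals after the first: 2 × 28 = 56 days after Jan 19, 2016.
Jan has 31 days — 12 days to the end of Jan leaves 44.
Feb has 29 days (15 left).
15 days into Mar → Mar 15, 2016.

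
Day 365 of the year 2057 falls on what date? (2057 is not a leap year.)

2057-12-31

January has 31 days (365 − 31 = 334 remain).
February has 28 days (334 − 28 = 306 remain).
March has 31 days (306 − 31 = 275 remain).
April has 30 days (275 − 30 = 245 remain).
May has 31 days (245 − 31 = 214 remain).
June has 30 days (214 − 30 = 184 remain).
July has 31 days (184 − 31 = 153 remain).
August has 31 days (153 − 31 = 122 remain).
September has 30 days (122 − 30 = 92 remain).
October has 31 days (92 − 31 = 61 remain).
November has 30 days (61 − 30 = 31 remain).
31 into December → December 31.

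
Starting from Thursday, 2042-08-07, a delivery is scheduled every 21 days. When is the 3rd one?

2042-09-18

The 3rd occurrence is 2 intervals after the first: 2 × 21 = 42 days after 2042-08-07.
August has 31 days — 24 days to the end of August leaves 18.
18 days into September → 2042-09-18.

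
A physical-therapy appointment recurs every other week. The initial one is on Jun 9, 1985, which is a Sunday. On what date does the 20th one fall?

Mar 2, 1986

The 20th occurrence is 19 intervals after the first: 19 × 14 = 266 days after Jun 9, 1985.
Jun has 30 days — 21 days to the end of Jun leaves 245.
Jul has 31 days (214 left).
Aug has 31 days (183 left).
Sep has 30 days (153 left).
Oct has 31 days (122 left).
Nov has 30 days (92 left).
Dec has 31 days (61 left).
Jan has 31 days (30 left).
Feb has 28 days (2 left).
2 days into Mar → Mar 2, 1986.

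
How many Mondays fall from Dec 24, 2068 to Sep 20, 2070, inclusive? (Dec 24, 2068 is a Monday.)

91

Dec 24, 2068 is a Monday; the first Monday on or after it is Dec 24, 2068.
From Dec 24, 2068 to Sep 20, 2070: 7 + 365 + 263 = 635 days (rest of 2068, 2069, to Sep 20, 2070 in 2070).
635 ÷ 7 = 90 full weeks with remainder 5, so 90 more Mondays after the first → 91.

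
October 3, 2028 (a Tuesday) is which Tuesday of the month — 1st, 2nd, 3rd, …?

1st

Day 3 falls in week ⌈3/7⌉ of the month.
Days 1–7 hold the 1st Tuesday, 8–14 the 2nd, 15–21 the 3rd, 22–28 the 4th, 29–31 the 5th.
3 is in the range for the 1st.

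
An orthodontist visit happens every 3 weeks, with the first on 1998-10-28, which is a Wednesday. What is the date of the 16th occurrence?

1999-09-08

The 16th occurrence is 15 intervals after the first: 15 × 21 = 315 days after 1998-10-28.
October has 31 days — 3 days to the end of October leaves 312.
November has 30 days (282 left).
December has 31 days (251 left).
January has 31 days (220 left).
February has 28 days (192 left).
March has 31 days (161 left).
April has 30 days (131 left).
May has 31 days (100 left).
June has 30 days (70 left).
July has 31 days (39 left).
August has 31 days (8 left).
8 days into September → 1999-09-08.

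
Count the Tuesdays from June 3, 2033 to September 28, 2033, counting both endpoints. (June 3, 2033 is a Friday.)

June 3, 2033 is a Friday; the first Tuesday on or after it is June 7, 2033 (4 days later).
From June 7, 2033 to September 28, 2033: 23 + 31 + 31 + 28 = 113 days (rest of June, July, August, September).
113 ÷ 7 = 16 full weeks with remainder 1, so 16 more Tuesdays after the first → 17.

17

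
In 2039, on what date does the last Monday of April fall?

2039-04-25

The first Monday of April 2039 is April 4.
April 2039 has 30 days. Adding weeks: 4, 11, 18, 25 — the last one ≤ 30 is the 25th.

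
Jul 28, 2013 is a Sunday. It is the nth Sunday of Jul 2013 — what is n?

4th

Day 28 falls in week ⌈28/7⌉ of the month.
Days 1–7 hold the 1st Sunday, 8–14 the 2nd, 15–21 the 3rd, 22–28 the 4th, 29–31 the 5th.
28 is in the range for the 4th.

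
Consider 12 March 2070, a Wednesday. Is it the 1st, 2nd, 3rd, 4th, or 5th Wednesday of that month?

Day 12 falls in week ⌈12/7⌉ of the month.
Days 1–7 hold the 1st Wednesday, 8–14 the 2nd, 15–21 the 3rd, 22–28 the 4th, 29–31 the 5th.
12 is in the range for the 2nd.

2nd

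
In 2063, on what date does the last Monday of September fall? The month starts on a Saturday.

September 2063 begins on a Saturday, so the first Monday is September 3 (2 days later).
September 2063 has 30 days. Adding weeks: 3, 10, 17, 24 — the last one ≤ 30 is the 24th.

2063-09-24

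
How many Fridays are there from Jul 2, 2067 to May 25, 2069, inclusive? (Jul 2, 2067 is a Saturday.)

99

Jul 2, 2067 is a Saturday; the first Friday on or after it is Jul 8, 2067 (6 days later).
From Jul 8, 2067 to May 25, 2069: 176 + 366 + 145 = 687 days (rest of 2067, 2068, to May 25, 2069 in 2069).
687 ÷ 7 = 98 full weeks with remainder 1, so 98 more Fridays after the first → 99.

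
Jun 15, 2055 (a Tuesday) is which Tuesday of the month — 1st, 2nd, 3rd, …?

3rd

Day 15 falls in week ⌈15/7⌉ of the month.
Days 1–7 hold the 1st Tuesday, 8–14 the 2nd, 15–21 the 3rd, 22–28 the 4th, 29–31 the 5th.
15 is in the range for the 3rd.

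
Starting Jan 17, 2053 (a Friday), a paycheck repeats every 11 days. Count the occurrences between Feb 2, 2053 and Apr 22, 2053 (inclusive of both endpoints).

Occurrences land 11·i days after Jan 17, 2053 for i = 0, 1, 2, …
Feb 2, 2053 is 16 days after the start; 16 ÷ 11 = 1 remainder 5; since the remainder is 5, round up to i = 2. First occurrence in the window: #3 on Feb 8, 2053 (2×11 = 22 days in).
Apr 22, 2053 is 95 days after the start; 95 ÷ 11 = 8 remainder 7. Last occurrence in the window: #9 on Apr 15, 2053.
Occurrences #3 through #9: 7 in total.

7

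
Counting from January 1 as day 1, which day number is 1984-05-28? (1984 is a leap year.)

149

Days in months before May: 31 + 29 + 31 + 30 = 121.
Plus 28 days into May → day 149.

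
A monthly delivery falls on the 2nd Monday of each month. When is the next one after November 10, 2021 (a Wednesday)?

December 13, 2021

November 2021 starts on a Monday; its first Monday is the 1st, so the 2nd Monday is the 8th — November 8, 2021.
That is not after November 10, 2021, so look at December 2021.
December 2021 starts on a Wednesday; its first Monday is the 6th, so the 2nd Monday is the 13th — December 13, 2021.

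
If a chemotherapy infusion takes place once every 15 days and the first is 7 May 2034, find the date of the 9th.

The 9th occurrence is 8 intervals after the first: 8 × 15 = 120 days after 7 May 2034.
May has 31 days — 24 days to the end of May leaves 96.
June has 30 days (66 left).
July has 31 days (35 left).
August has 31 days (4 left).
4 days into September → 4 September 2034.

4 September 2034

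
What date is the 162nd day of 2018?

January has 31 days (162 − 31 = 131 remain).
February has 28 days (131 − 28 = 103 remain).
March has 31 days (103 − 31 = 72 remain).
April has 30 days (72 − 30 = 42 remain).
May has 31 days (42 − 31 = 11 remain).
11 into June → June 11.

11 June 2018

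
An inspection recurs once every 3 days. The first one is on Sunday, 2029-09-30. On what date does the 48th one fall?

The 48th occurrence is 47 intervals after the first: 47 × 3 = 141 days after 2029-09-30.
September has 30 days — 0 days to the end of September leaves 141.
October has 31 days (110 left).
November has 30 days (80 left).
December has 31 days (49 left).
January has 31 days (18 left).
18 days into February → 2030-02-18.

2030-02-18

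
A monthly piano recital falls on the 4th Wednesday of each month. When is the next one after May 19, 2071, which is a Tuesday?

May 27, 2071

May 2071 starts on a Friday; its first Wednesday is the 6th, so the 4th Wednesday is the 27th — May 27, 2071.
May 27, 2071 is after May 19, 2071, so that is the next one.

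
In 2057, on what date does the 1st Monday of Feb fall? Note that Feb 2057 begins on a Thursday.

Feb 5, 2057

Feb 2057 begins on a Thursday, so the first Monday is Feb 5 (4 days later).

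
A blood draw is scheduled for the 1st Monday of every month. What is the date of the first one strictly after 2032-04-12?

April 2032 starts on a Thursday, so its 1st Monday is 2032-04-05 (4 days in).
That is not after 2032-04-12, so look at May 2032.
May 2032 starts on a Saturday, so its 1st Monday is 2032-05-03 (2 days in).

2032-05-03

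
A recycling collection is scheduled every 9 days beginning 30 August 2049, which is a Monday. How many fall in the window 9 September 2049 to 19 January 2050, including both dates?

Occurrences land 9·i days after 30 August 2049 for i = 0, 1, 2, …
9 September 2049 is 10 days after the start; 10 ÷ 9 = 1 remainder 1; since the remainder is 1, round up to i = 2. First occurrence in the window: #3 on 17 September 2049 (2×9 = 18 days in).
19 January 2050 is 142 days after the start; 142 ÷ 9 = 15 remainder 7. Last occurrence in the window: #16 on 12 January 2050.
Occurrences #3 through #16: 14 in total.

14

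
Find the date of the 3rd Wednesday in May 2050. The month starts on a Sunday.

May 2050 begins on a Sunday, so the first Wednesday is May 4 (3 days later).
The 3rd Wednesday is 2 weeks later: 4 + 14 = 18.

May 18, 2050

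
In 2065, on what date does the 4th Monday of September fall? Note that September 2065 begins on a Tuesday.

September 28, 2065

September 2065 begins on a Tuesday, so the first Monday is September 7 (6 days later).
The 4th Monday is 3 weeks later: 7 + 21 = 28.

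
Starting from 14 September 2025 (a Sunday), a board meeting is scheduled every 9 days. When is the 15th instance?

The 15th occurrence is 14 intervals after the first: 14 × 9 = 126 days after 14 September 2025.
September has 30 days — 16 days to the end of September leaves 110.
October has 31 days (79 left).
November has 30 days (49 left).
December has 31 days (18 left).
18 days into January → 18 January 2026.

18 January 2026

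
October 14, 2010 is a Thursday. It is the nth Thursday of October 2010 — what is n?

Day 14 falls in week ⌈14/7⌉ of the month.
Days 1–7 hold the 1st Thursday, 8–14 the 2nd, 15–21 the 3rd, 22–28 the 4th, 29–31 the 5th.
14 is in the range for the 2nd.

2nd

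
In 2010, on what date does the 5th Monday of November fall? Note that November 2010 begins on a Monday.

2010-11-29

November 2010 begins on a Monday, so the first Monday is November 1.
The 5th Monday is 4 weeks later: 1 + 28 = 29.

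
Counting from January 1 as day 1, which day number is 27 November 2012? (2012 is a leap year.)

332

Days in months before November: 31 + 29 + 31 + 30 + 31 + 30 + 31 + 31 + 30 + 31 = 305.
Plus 27 days into November → day 332.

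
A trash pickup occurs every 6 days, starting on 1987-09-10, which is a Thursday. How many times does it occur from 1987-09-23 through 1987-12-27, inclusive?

16

Occurrences land 6·i days after 1987-09-10 for i = 0, 1, 2, …
1987-09-23 is 13 days after the start; 13 ÷ 6 = 2 remainder 1; since the remainder is 1, round up to i = 3. First occurrence in the window: #4 on 1987-09-28 (3×6 = 18 days in).
1987-12-27 is 108 days after the start; 108 ÷ 6 = 18 remainder 0. Last occurrence in the window: #19 on 1987-12-27.
Occurrences #4 through #19: 16 in total.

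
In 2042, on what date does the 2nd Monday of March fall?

March 2042 begins on a Saturday, so the first Monday is March 3 (2 days later).
The 2nd Monday is 1 weeks later: 3 + 7 = 10.

2042-03-10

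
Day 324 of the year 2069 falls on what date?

November 20, 2069

January has 31 days (324 − 31 = 293 remain).
February has 28 days (293 − 28 = 265 remain).
March has 31 days (265 − 31 = 234 remain).
April has 30 days (234 − 30 = 204 remain).
May has 31 days (204 − 31 = 173 remain).
June has 30 days (173 − 30 = 143 remain).
July has 31 days (143 − 31 = 112 remain).
August has 31 days (112 − 31 = 81 remain).
September has 30 days (81 − 30 = 51 remain).
October has 31 days (51 − 31 = 20 remain).
20 into November → November 20.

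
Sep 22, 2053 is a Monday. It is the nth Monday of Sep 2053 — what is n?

Day 22 falls in week ⌈22/7⌉ of the month.
Days 1–7 hold the 1st Monday, 8–14 the 2nd, 15–21 the 3rd, 22–28 the 4th, 29–31 the 5th.
22 is in the range for the 4th.

4th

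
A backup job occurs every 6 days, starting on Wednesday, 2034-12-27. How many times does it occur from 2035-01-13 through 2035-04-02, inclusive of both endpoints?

Occurrences land 6·i days after 2034-12-27 for i = 0, 1, 2, …
2035-01-13 is 17 days after the start; 17 ÷ 6 = 2 remainder 5; since the remainder is 5, round up to i = 3. First occurrence in the window: #4 on 2035-01-14 (3×6 = 18 days in).
2035-04-02 is 96 days after the start; 96 ÷ 6 = 16 remainder 0. Last occurrence in the window: #17 on 2035-04-02.
Occurrences #4 through #17: 14 in total.

14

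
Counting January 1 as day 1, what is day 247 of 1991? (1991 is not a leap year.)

1991-09-04

January has 31 days (247 − 31 = 216 remain).
February has 28 days (216 − 28 = 188 remain).
March has 31 days (188 − 31 = 157 remain).
April has 30 days (157 − 30 = 127 remain).
May has 31 days (127 − 31 = 96 remain).
June has 30 days (96 − 30 = 66 remain).
July has 31 days (66 − 31 = 35 remain).
August has 31 days (35 − 31 = 4 remain).
4 into September → September 4.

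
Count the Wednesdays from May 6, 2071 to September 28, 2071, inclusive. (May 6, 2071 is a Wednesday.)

May 6, 2071 is a Wednesday; the first Wednesday on or after it is May 6, 2071.
From May 6, 2071 to September 28, 2071: 25 + 30 + 31 + 31 + 28 = 145 days (rest of May, June, July, August, September).
145 ÷ 7 = 20 full weeks with remainder 5, so 20 more Wednesdays after the first → 21.

21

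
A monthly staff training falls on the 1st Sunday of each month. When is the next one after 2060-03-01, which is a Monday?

2060-03-07

March 2060 starts on a Monday, so its 1st Sunday is 2060-03-07 (6 days in).
2060-03-07 is after 2060-03-01, so that is the next one.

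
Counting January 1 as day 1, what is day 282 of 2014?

9 October 2014

January has 31 days (282 − 31 = 251 remain).
February has 28 days (251 − 28 = 223 remain).
March has 31 days (223 − 31 = 192 remain).
April has 30 days (192 − 30 = 162 remain).
May has 31 days (162 − 31 = 131 remain).
June has 30 days (131 − 30 = 101 remain).
July has 31 days (101 − 31 = 70 remain).
August has 31 days (70 − 31 = 39 remain).
September has 30 days (39 − 30 = 9 remain).
9 into October → October 9.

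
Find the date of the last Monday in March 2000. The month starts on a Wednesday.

March 2000 begins on a Wednesday, so the first Monday is March 6 (5 days later).
March 2000 has 31 days. Adding weeks: 6, 13, 20, 27 — the last one ≤ 31 is the 27th.

March 27, 2000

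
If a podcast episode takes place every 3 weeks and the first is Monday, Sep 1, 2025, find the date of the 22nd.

Nov 16, 2026

The 22nd occurrence is 21 intervals after the first: 21 × 21 = 441 days after Sep 1, 2025.
Sep has 30 days — 29 days to the end of Sep leaves 412.
From end of Sep to end of 2025 is 92 days (320 left).
Jan has 31 days (289 left).
Feb has 28 days (261 left).
Mar has 31 days (230 left).
Apr has 30 days (200 left).
May has 31 days (169 left).
Jun has 30 days (139 left).
Jul has 31 days (108 left).
Aug has 31 days (77 left).
Sep has 30 days (47 left).
Oct has 31 days (16 left).
16 days into Nov → Nov 16, 2026.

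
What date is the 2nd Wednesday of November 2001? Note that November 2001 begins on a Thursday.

2001-11-14

November 2001 begins on a Thursday, so the first Wednesday is November 7 (6 days later).
The 2nd Wednesday is 1 weeks later: 7 + 7 = 14.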